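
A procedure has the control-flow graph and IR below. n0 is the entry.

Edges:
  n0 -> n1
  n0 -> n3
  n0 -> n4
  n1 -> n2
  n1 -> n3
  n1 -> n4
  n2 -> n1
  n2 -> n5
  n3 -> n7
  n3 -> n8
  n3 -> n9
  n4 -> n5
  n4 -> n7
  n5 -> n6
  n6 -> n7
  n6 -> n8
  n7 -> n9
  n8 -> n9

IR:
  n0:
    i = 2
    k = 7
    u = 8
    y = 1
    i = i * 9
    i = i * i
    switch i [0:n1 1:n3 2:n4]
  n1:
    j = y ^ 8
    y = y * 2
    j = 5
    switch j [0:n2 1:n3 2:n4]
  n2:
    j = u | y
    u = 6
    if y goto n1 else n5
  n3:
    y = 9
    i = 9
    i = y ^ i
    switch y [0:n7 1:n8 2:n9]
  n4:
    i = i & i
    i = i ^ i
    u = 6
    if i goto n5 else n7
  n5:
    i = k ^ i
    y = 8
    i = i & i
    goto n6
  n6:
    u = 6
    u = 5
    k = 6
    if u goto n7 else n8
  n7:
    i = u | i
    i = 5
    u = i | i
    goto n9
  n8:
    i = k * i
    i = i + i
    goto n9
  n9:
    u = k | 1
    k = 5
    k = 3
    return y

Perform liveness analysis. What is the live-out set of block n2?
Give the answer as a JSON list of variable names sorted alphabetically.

Per-block:
  n0: def={i,k,u,y} ue=∅
  n1: def={j,y} ue={y}
  n2: def={j,u} ue={u,y}
  n3: def={i,y} ue=∅
  n4: def={i,u} ue={i}
  n5: def={i,y} ue={i,k}
  n6: def={k,u} ue=∅
  n7: def={i,u} ue={i,u}
  n8: def={i} ue={i,k}
  n9: def={k,u} ue={k,y}

Liveness:
  n0: in=∅ out={i,k,u,y}
  n1: in={i,k,u,y} out={i,k,u,y}
  n2: in={i,k,u,y} out={i,k,u,y}
  n3: in={k,u} out={i,k,u,y}
  n4: in={i,k,y} out={i,k,u,y}
  n5: in={i,k} out={i,y}
  n6: in={i,y} out={i,k,u,y}
  n7: in={i,k,u,y} out={k,y}
  n8: in={i,k,y} out={k,y}
  n9: in={k,y} out=∅

live-out(n2) = ["i", "k", "u", "y"]

Answer: ["i", "k", "u", "y"]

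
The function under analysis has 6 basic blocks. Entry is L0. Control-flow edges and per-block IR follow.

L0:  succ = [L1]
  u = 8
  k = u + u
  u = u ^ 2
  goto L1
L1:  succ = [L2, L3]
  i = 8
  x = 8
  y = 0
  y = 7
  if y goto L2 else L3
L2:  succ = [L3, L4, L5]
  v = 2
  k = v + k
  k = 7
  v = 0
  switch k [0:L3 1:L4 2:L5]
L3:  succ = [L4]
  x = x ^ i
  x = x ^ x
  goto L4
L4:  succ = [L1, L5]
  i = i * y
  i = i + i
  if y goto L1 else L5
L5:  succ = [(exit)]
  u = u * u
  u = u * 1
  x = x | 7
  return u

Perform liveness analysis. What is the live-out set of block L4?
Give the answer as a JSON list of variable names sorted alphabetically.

Per-block:
  L0: def={k,u} ue=∅
  L1: def={i,x,y} ue=∅
  L2: def={k,v} ue={k}
  L3: def={x} ue={i,x}
  L4: def={i} ue={i,y}
  L5: def={u,x} ue={u,x}

Liveness:
  L0: in=∅ out={k,u}
  L1: in={k,u} out={i,k,u,x,y}
  L2: in={i,k,u,x,y} out={i,k,u,x,y}
  L3: in={i,k,u,x,y} out={i,k,u,x,y}
  L4: in={i,k,u,x,y} out={k,u,x}
  L5: in={u,x} out=∅

live-out(L4) = ["k", "u", "x"]

Answer: ["k", "u", "x"]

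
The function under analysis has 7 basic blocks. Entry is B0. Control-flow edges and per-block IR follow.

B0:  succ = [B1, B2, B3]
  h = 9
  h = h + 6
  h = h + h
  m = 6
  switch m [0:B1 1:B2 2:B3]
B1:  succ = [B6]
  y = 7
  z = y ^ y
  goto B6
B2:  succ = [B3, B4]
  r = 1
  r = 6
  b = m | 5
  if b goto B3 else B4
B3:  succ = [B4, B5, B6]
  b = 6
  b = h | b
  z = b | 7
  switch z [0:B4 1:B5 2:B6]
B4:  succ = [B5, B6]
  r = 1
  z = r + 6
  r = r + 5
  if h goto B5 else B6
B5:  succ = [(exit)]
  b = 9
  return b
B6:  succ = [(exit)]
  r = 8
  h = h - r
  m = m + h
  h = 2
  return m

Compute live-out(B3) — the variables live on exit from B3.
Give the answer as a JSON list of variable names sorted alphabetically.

Answer: ["h", "m"]

Analysis:
Per-block:
  B0: def={h,m} ue=∅
  B1: def={y,z} ue=∅
  B2: def={b,r} ue={m}
  B3: def={b,z} ue={h}
  B4: def={r,z} ue={h}
  B5: def={b} ue=∅
  B6: def={h,m,r} ue={h,m}

Liveness:
  B0: in=∅ out={h,m}
  B1: in={h,m} out={h,m}
  B2: in={h,m} out={h,m}
  B3: in={h,m} out={h,m}
  B4: in={h,m} out={h,m}
  B5: in=∅ out=∅
  B6: in={h,m} out=∅

live-out(B3) = ["h", "m"]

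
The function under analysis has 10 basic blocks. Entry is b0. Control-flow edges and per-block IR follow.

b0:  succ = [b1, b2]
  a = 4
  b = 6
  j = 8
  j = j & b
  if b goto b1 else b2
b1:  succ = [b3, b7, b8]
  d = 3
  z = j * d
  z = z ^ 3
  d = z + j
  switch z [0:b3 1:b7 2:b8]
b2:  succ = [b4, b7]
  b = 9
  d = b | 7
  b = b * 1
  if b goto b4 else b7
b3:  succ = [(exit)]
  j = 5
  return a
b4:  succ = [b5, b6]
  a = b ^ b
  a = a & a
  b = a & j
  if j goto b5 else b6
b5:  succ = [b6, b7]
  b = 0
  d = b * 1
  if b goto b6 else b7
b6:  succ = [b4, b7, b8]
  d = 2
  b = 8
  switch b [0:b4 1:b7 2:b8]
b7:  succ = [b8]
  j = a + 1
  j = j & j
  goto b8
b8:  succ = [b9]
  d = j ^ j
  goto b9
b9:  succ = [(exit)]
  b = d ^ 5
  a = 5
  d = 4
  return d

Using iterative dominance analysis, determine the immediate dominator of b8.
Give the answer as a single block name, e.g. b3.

Answer: b0

Derivation:
idom tree: b1←b0 b2←b0 b3←b1 b4←b2 b5←b4 b6←b4 b7←b0 b8←b0 b9←b8
Dom∩ at merges:
  b4: preds {b2,b6}: {b0,b2} ∩ {b0,b2,b4,b6} = {b0,b2}; idom=b2
  b6: preds {b4,b5}: {b0,b2,b4} ∩ {b0,b2,b4,b5} = {b0,b2,b4}; idom=b4
  b7: preds {b1,b2,b5,b6}: {b0,b1} ∩ {b0,b2} ∩ {b0,b2,b4,b5} ∩ {b0,b2,b4,b6} = {b0}; idom=b0
  b8: preds {b1,b6,b7}: {b0,b1} ∩ {b0,b2,b4,b6} ∩ {b0,b7} = {b0}; idom=b0

idom(b8) = b0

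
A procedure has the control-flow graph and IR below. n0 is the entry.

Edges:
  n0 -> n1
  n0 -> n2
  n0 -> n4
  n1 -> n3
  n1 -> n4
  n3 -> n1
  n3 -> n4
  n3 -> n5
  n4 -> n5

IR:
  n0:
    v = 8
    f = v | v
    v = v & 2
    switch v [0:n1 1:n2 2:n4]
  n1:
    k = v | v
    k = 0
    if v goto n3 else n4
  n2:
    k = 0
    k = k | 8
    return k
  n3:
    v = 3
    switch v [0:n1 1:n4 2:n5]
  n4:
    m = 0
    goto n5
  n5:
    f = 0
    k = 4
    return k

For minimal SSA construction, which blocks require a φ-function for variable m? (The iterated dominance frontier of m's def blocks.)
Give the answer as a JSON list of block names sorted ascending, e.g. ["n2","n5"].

Answer: ["n5"]

Working:
idom tree: n1←n0 n2←n0 n3←n1 n4←n0 n5←n0
Dom at joins:
  n1: preds {n0,n3}: {n0} ∩ {n0,n1,n3} = {n0}; idom=n0
  n4: preds {n0,n1,n3}: {n0} ∩ {n0,n1} ∩ {n0,n1,n3} = {n0}; idom=n0
  n5: preds {n3,n4}: {n0,n1,n3} ∩ {n0,n4} = {n0}; idom=n0

DF derivation:
  join n1 pred n0: · stop@n0
  join n1 pred n3: n3→n1 stop@n0
  join n4 pred n0: · stop@n0
  join n4 pred n1: n1 stop@n0
  join n4 pred n3: n3→n1 stop@n0
  join n5 pred n3: n3→n1 stop@n0
  join n5 pred n4: n4 stop@n0
  DF(n0)=∅
  DF(n1)={n1,n4,n5}
  DF(n2)=∅
  DF(n3)={n1,n4,n5}
  DF(n4)={n5}
  DF(n5)=∅

φ for m: defs {n4}
  DF⁺ = {n5}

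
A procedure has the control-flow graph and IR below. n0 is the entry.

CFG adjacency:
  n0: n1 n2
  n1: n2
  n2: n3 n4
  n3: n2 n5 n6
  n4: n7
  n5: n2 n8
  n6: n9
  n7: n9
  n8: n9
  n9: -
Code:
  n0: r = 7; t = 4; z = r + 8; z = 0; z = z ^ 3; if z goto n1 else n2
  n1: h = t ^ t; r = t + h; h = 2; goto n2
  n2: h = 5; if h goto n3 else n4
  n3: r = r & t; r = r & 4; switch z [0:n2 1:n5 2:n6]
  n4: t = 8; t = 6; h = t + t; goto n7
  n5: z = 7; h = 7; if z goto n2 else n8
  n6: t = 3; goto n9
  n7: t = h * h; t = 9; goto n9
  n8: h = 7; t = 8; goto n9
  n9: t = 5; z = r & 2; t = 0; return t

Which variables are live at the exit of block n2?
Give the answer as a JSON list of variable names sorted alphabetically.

Per-block:
  n0 def {r,t,z} use ∅
  n1 def {h,r} use {t}
  n2 def {h} use ∅
  n3 def {r} use {r,t,z}
  n4 def {h,t} use ∅
  n5 def {h,z} use ∅
  n6 def {t} use ∅
  n7 def {t} use {h}
  n8 def {h,t} use ∅
  n9 def {t,z} use {r}

Live sets:
  live n0: ∅→{r,t,z}
  live n1: {t,z}→{r,t,z}
  live n2: {r,t,z}→{r,t,z}
  live n3: {r,t,z}→{r,t,z}
  live n4: {r}→{h,r}
  live n5: {r,t}→{r,t,z}
  live n6: {r}→{r}
  live n7: {h,r}→{r}
  live n8: {r}→{r}
  live n9: {r}→∅

live-out(n2) = ["r", "t", "z"]

Answer: ["r", "t", "z"]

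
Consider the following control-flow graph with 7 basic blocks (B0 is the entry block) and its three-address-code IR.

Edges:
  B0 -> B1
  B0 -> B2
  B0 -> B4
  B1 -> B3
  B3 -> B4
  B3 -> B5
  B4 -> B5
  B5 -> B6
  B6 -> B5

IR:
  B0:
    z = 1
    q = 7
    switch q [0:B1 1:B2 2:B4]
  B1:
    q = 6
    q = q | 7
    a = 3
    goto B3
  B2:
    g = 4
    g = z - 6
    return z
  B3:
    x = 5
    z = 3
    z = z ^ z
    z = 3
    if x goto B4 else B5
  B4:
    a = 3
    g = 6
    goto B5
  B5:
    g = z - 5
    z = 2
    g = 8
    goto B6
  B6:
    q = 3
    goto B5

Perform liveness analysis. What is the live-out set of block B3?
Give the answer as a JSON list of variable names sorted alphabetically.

def/use:
  B0 def {q,z} use ∅
  B1 def {a,q} use ∅
  B2 def {g} use {z}
  B3 def {x,z} use ∅
  B4 def {a,g} use ∅
  B5 def {g,z} use {z}
  B6 def {q} use ∅

Backward fixpoint:
  B0 li=∅ lo={z}
  B1 li=∅ lo=∅
  B2 li={z} lo=∅
  B3 li=∅ lo={z}
  B4 li={z} lo={z}
  B5 li={z} lo={z}
  B6 li={z} lo={z}

live-out(B3) = ["z"]

Answer: ["z"]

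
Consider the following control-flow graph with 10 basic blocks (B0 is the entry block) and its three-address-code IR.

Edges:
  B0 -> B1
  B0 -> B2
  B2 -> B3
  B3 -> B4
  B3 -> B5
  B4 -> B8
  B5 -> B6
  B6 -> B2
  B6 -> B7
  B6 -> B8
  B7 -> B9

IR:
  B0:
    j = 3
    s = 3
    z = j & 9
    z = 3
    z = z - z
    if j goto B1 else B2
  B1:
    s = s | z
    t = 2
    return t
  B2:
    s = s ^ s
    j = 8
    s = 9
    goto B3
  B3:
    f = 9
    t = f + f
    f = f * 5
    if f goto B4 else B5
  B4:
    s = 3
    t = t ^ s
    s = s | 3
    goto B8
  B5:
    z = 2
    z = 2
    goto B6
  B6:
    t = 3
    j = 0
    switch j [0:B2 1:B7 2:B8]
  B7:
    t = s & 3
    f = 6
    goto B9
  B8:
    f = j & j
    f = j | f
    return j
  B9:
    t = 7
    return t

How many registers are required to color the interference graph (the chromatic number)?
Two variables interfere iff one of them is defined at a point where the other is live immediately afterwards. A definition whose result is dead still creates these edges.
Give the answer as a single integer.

Answer: 4

Analysis:
Per-block:
  B0: def={j,s,z} ue=∅
  B1: def={s,t} ue={s,z}
  B2: def={j,s} ue={s}
  B3: def={f,t} ue=∅
  B4: def={s,t} ue={t}
  B5: def={z} ue=∅
  B6: def={j,t} ue=∅
  B7: def={f,t} ue={s}
  B8: def={f} ue={j}
  B9: def={t} ue=∅

Live sets:
  B0 li=∅ lo={s,z}
  B1 li={s,z} lo=∅
  B2 li={s} lo={j,s}
  B3 li={j,s} lo={j,s,t}
  B4 li={j,t} lo={j}
  B5 li={s} lo={s}
  B6 li={s} lo={j,s}
  B7 li={s} lo=∅
  B8 li={j} lo=∅
  B9 li=∅ lo=∅

Interference:
  f: {j,s,t}
  j: {f,s,t,z}
  s: {f,j,t,z}
  t: {f,j,s}
  z: {j,s}

Registers:
  {f,j,s,t} pairwise interfere (4-clique) ⇒ χ ≥ 4
  assign f→c2 j→c0 s→c1 t→c3 z→c2 — no edge inside a register ⇒ χ ≤ 4
  χ = 4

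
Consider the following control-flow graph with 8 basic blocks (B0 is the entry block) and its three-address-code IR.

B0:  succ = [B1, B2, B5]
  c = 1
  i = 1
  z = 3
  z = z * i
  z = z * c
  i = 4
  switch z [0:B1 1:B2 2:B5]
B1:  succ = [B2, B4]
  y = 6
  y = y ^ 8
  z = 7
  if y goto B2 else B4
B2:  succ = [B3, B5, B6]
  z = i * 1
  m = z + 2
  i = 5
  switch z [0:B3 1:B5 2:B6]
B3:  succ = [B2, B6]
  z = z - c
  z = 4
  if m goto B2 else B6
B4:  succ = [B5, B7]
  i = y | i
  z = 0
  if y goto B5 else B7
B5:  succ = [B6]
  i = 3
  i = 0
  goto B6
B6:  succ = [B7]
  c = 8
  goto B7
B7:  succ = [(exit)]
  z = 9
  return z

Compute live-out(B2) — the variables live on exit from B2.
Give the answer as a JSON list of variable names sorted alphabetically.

Answer: ["c", "i", "m", "z"]

Working:
def/use:
  B0 def {c,i,z} use ∅
  B1 def {y,z} use ∅
  B2 def {i,m,z} use {i}
  B3 def {z} use {c,m,z}
  B4 def {i,z} use {i,y}
  B5 def {i} use ∅
  B6 def {c} use ∅
  B7 def {z} use ∅

Liveness:
  B0: in=∅ out={c,i}
  B1: in={c,i} out={c,i,y}
  B2: in={c,i} out={c,i,m,z}
  B3: in={c,i,m,z} out={c,i}
  B4: in={i,y} out=∅
  B5: in=∅ out=∅
  B6: in=∅ out=∅
  B7: in=∅ out=∅

live-out(B2) = ["c", "i", "m", "z"]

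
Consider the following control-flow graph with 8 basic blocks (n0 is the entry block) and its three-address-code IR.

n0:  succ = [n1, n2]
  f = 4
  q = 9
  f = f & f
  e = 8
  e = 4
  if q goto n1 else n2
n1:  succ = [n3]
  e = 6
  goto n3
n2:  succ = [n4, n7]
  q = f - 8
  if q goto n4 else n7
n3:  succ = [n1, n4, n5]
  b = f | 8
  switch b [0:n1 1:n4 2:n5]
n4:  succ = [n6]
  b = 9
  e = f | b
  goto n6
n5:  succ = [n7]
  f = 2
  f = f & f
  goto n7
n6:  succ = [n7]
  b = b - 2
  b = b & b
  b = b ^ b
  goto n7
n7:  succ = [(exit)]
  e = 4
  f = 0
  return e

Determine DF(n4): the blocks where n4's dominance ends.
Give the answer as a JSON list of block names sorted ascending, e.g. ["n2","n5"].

Answer: ["n7"]

Working:
idom tree: n1←n0 n2←n0 n3←n1 n4←n0 n5←n3 n6←n4 n7←n0
Dom at joins:
  n1: preds {n0,n3}: {n0} ∩ {n0,n1,n3} = {n0}; idom=n0
  n4: preds {n2,n3}: {n0,n2} ∩ {n0,n1,n3} = {n0}; idom=n0
  n7: preds {n2,n5,n6}: {n0,n2} ∩ {n0,n1,n3,n5} ∩ {n0,n4,n6} = {n0}; idom=n0

DF walk-up:
  n1←n0: walk · to n0
  n1←n3: walk n3→n1 to n0
  n4←n2: walk n2 to n0
  n4←n3: walk n3→n1 to n0
  n7←n2: walk n2 to n0
  n7←n5: walk n5→n3→n1 to n0
  n7←n6: walk n6→n4 to n0
  n0 → ∅
  n1 → {n1,n4,n7}
  n2 → {n4,n7}
  n3 → {n1,n4,n7}
  n4 → {n7}
  n5 → {n7}
  n6 → {n7}
  n7 → ∅

DF(n4) = ["n7"]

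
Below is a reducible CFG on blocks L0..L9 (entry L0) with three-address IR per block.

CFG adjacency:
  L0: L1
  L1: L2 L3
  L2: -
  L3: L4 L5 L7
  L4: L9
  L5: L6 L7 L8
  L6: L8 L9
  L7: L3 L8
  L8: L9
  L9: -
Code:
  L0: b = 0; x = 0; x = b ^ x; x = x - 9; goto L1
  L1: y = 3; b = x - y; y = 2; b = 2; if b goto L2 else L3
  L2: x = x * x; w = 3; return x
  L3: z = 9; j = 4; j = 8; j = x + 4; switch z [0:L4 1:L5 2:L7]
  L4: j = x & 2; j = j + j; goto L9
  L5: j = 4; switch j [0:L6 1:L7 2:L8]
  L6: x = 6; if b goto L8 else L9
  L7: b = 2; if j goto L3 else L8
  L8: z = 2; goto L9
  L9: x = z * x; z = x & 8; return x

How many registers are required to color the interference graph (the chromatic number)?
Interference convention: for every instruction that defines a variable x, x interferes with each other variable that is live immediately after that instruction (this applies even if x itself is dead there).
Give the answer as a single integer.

Block summaries:
  L0: {b,x} / ∅
  L1: {b,y} / {x}
  L2: {w,x} / {x}
  L3: {j,z} / {x}
  L4: {j} / {x}
  L5: {j} / ∅
  L6: {x} / {b}
  L7: {b} / {j}
  L8: {z} / ∅
  L9: {x,z} / {x,z}

Liveness:
  live L0: ∅→{x}
  live L1: {x}→{b,x}
  live L2: {x}→∅
  live L3: {b,x}→{b,j,x,z}
  live L4: {x,z}→{x,z}
  live L5: {b,x,z}→{b,j,x,z}
  live L6: {b,z}→{x,z}
  live L7: {j,x}→{b,x}
  live L8: {x}→{x,z}
  live L9: {x,z}→∅

Conflict graph:
  b↔{j,x,z}
  j↔{b,x,z}
  w↔{x}
  x↔{b,j,w,y,z}
  y↔{x}
  z↔{b,j,x}

Colouring:
  clique {b,j,x,z} ⇒ need ≥ 4
  assign b→r1 j→r2 w→r1 x→r0 y→r1 z→r3 — no edge inside a register ⇒ χ ≤ 4
  χ = 4

Answer: 4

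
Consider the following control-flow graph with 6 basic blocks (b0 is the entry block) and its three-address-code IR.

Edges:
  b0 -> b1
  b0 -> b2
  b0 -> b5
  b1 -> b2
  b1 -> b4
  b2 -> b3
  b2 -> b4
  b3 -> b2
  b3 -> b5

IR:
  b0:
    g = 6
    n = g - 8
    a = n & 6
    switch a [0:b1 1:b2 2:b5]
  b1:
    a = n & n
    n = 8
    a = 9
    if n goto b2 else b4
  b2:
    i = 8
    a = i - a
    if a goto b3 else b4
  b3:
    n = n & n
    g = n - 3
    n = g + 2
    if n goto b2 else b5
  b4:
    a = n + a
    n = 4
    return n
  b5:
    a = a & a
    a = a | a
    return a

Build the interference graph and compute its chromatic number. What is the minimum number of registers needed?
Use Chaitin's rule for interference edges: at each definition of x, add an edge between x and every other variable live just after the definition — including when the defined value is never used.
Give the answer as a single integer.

Answer: 3

Analysis:
Per-block:
  b0 def {a,g,n} use ∅
  b1 def {a,n} use {n}
  b2 def {a,i} use {a}
  b3 def {g,n} use {n}
  b4 def {a,n} use {a,n}
  b5 def {a} use {a}

Live sets:
  live b0: ∅→{a,n}
  live b1: {n}→{a,n}
  live b2: {a,n}→{a,n}
  live b3: {a,n}→{a,n}
  live b4: {a,n}→∅
  live b5: {a}→∅

Interfere edges:
  a↔{g,i,n}
  g↔{a}
  i↔{a,n}
  n↔{a,i}

Chromatic number:
  {a,i,n} pairwise interfere (3-clique) ⇒ χ ≥ 3
  3-colouring: c0={a}  c1={g,i}  c2={n}
  χ = 3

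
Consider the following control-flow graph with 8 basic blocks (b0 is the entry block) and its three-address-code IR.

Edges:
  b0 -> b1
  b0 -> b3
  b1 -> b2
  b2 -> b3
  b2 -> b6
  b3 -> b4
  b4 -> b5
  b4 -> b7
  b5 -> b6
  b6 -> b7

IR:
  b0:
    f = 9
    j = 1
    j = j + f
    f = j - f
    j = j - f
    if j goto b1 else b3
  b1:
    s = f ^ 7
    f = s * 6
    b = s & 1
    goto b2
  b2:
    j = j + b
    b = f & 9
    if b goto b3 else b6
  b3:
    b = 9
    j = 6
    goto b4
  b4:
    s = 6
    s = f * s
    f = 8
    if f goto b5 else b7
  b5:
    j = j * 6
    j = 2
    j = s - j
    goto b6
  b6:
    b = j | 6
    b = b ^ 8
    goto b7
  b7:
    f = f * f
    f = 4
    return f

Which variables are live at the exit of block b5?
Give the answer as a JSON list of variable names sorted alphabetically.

def/use:
  b0 def {f,j} use ∅
  b1 def {b,f,s} use {f}
  b2 def {b,j} use {b,f,j}
  b3 def {b,j} use ∅
  b4 def {f,s} use {f}
  b5 def {j} use {j,s}
  b6 def {b} use {j}
  b7 def {f} use {f}

Live sets:
  b0 li=∅ lo={f,j}
  b1 li={f,j} lo={b,f,j}
  b2 li={b,f,j} lo={f,j}
  b3 li={f} lo={f,j}
  b4 li={f,j} lo={f,j,s}
  b5 li={f,j,s} lo={f,j}
  b6 li={f,j} lo={f}
  b7 li={f} lo=∅

live-out(b5) = ["f", "j"]

Answer: ["f", "j"]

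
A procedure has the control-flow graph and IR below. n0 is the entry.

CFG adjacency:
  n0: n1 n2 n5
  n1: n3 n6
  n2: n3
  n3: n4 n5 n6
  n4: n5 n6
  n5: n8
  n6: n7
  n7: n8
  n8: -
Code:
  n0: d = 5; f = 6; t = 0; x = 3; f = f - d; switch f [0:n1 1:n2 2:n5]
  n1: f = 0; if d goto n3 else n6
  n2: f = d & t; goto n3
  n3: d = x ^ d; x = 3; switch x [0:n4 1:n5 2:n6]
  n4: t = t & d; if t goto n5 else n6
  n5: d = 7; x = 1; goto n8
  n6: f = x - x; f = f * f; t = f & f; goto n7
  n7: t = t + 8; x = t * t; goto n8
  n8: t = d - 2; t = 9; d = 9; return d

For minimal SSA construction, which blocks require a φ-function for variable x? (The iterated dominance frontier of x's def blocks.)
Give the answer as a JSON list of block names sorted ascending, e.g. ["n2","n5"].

idom tree: n1←n0 n2←n0 n3←n0 n4←n3 n5←n0 n6←n0 n7←n6 n8←n0
Dom∩ at merges:
  n3: preds {n1,n2}: {n0,n1} ∩ {n0,n2} = {n0}; idom=n0
  n5: preds {n0,n3,n4}: {n0} ∩ {n0,n3} ∩ {n0,n3,n4} = {n0}; idom=n0
  n6: preds {n1,n3,n4}: {n0,n1} ∩ {n0,n3} ∩ {n0,n3,n4} = {n0}; idom=n0
  n8: preds {n5,n7}: {n0,n5} ∩ {n0,n6,n7} = {n0}; idom=n0

Frontier:
  join n3 pred n1: n1 stop@n0
  join n3 pred n2: n2 stop@n0
  join n5 pred n0: · stop@n0
  join n5 pred n3: n3 stop@n0
  join n5 pred n4: n4→n3 stop@n0
  join n6 pred n1: n1 stop@n0
  join n6 pred n3: n3 stop@n0
  join n6 pred n4: n4→n3 stop@n0
  join n8 pred n5: n5 stop@n0
  join n8 pred n7: n7→n6 stop@n0
  n0 → ∅
  n1 → {n3,n6}
  n2 → {n3}
  n3 → {n5,n6}
  n4 → {n5,n6}
  n5 → {n8}
  n6 → {n8}
  n7 → {n8}
  n8 → ∅

φ for x: defs {n0,n3,n5,n7}
  DF⁺ = {n5,n6,n8}

Answer: ["n5", "n6", "n8"]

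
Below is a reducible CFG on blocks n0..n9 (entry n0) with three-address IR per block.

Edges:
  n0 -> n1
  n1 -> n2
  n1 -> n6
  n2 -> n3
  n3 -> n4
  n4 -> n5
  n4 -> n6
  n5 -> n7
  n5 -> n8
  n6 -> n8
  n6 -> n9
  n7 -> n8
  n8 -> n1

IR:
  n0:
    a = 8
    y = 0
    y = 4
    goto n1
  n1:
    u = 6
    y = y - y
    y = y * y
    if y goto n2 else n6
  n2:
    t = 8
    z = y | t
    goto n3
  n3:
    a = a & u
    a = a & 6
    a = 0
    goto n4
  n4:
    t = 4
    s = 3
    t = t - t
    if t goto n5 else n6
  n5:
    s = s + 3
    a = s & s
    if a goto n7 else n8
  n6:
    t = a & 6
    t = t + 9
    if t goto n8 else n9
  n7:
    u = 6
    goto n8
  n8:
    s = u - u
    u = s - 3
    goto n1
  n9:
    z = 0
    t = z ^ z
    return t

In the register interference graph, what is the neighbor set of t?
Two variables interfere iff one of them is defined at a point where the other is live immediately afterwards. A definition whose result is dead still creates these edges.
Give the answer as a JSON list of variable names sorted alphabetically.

Answer: ["a", "s", "u", "y"]

Derivation:
def/use:
  n0: def={a,y} ue=∅
  n1: def={u,y} ue={y}
  n2: def={t,z} ue={y}
  n3: def={a} ue={a,u}
  n4: def={s,t} ue=∅
  n5: def={a,s} ue={s}
  n6: def={t} ue={a}
  n7: def={u} ue=∅
  n8: def={s,u} ue={u}
  n9: def={t,z} ue=∅

Backward fixpoint:
  live n0: ∅→{a,y}
  live n1: {a,y}→{a,u,y}
  live n2: {a,u,y}→{a,u,y}
  live n3: {a,u,y}→{a,u,y}
  live n4: {a,u,y}→{a,s,u,y}
  live n5: {s,u,y}→{a,u,y}
  live n6: {a,u,y}→{a,u,y}
  live n7: {a,y}→{a,u,y}
  live n8: {a,u,y}→{a,y}
  live n9: ∅→∅

Interference:
  a — {s,t,u,y,z}
  s — {a,t,u,y}
  t — {a,s,u,y}
  u — {a,s,t,y,z}
  y — {a,s,t,u,z}
  z — {a,u,y}

N(t) = ["a", "s", "u", "y"]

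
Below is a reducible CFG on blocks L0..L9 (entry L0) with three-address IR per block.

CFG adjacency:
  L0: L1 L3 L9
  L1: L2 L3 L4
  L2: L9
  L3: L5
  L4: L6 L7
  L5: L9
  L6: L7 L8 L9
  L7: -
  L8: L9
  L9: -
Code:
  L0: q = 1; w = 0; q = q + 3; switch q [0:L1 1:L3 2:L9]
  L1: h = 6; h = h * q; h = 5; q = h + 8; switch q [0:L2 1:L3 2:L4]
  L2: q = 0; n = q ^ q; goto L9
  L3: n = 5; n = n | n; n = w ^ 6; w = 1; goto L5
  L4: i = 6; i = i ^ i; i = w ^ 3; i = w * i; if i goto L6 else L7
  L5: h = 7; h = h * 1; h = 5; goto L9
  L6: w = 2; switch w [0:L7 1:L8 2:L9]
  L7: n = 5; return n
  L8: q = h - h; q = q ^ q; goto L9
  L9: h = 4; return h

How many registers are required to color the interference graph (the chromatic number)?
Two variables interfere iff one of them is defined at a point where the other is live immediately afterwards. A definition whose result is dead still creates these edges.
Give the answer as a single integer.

Block summaries:
  L0: def={q,w} ue=∅
  L1: def={h,q} ue={q}
  L2: def={n,q} ue=∅
  L3: def={n,w} ue={w}
  L4: def={i} ue={w}
  L5: def={h} ue=∅
  L6: def={w} ue=∅
  L7: def={n} ue=∅
  L8: def={q} ue={h}
  L9: def={h} ue=∅

Liveness:
  live L0: ∅→{q,w}
  live L1: {q,w}→{h,w}
  live L2: ∅→∅
  live L3: {w}→∅
  live L4: {h,w}→{h}
  live L5: ∅→∅
  live L6: {h}→{h}
  live L7: ∅→∅
  live L8: {h}→∅
  live L9: ∅→∅

Interference:
  h: {i,q,w}
  i: {h,w}
  n: {w}
  q: {h,w}
  w: {h,i,n,q}

Registers:
  {h,i,w} pairwise interfere (3-clique) ⇒ χ ≥ 3
  3-colouring: c0={w}  c1={h,n}  c2={i,q}
  χ = 3

Answer: 3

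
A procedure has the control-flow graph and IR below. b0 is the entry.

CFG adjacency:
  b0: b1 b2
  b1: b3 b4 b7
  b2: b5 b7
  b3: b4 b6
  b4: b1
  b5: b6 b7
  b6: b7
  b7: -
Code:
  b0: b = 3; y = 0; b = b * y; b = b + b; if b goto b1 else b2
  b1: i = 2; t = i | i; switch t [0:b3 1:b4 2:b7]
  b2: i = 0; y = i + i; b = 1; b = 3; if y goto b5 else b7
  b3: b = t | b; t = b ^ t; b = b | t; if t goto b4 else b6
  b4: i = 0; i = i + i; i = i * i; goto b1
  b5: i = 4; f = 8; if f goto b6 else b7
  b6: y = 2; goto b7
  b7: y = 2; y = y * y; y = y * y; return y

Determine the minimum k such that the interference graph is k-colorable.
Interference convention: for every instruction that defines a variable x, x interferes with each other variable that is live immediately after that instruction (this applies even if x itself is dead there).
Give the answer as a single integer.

Answer: 2

Analysis:
def/use:
  b0 def {b,y} use ∅
  b1 def {i,t} use ∅
  b2 def {b,i,y} use ∅
  b3 def {b,t} use {b,t}
  b4 def {i} use ∅
  b5 def {f,i} use ∅
  b6 def {y} use ∅
  b7 def {y} use ∅

Live sets:
  b0: in=∅ out={b}
  b1: in={b} out={b,t}
  b2: in=∅ out=∅
  b3: in={b,t} out={b}
  b4: in={b} out={b}
  b5: in=∅ out=∅
  b6: in=∅ out=∅
  b7: in=∅ out=∅

Interference:
  b — {i,t,y}
  f — ∅
  i — {b}
  t — {b}
  y — {b}

Chromatic number:
  lower bound: {b,i} mutually conflict ⇒ χ ≥ 2
  assign b→R0 f→R0 i→R1 t→R1 y→R1 — no edge inside a register ⇒ χ ≤ 2
  χ = 2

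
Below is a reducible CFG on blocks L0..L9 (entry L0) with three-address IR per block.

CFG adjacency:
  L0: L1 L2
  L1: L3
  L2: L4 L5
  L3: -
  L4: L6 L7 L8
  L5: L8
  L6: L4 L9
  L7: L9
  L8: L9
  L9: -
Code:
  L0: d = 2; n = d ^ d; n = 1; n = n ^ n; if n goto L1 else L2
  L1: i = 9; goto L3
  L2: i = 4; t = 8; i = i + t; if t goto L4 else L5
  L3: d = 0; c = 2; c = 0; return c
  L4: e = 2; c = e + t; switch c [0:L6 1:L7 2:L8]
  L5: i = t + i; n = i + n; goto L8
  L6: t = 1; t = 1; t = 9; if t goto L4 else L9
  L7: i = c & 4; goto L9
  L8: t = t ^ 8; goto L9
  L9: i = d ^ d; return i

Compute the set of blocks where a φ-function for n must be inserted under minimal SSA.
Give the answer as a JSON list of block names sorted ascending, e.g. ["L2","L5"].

Answer: ["L8", "L9"]

Analysis:
idom tree: L1←L0 L2←L0 L3←L1 L4←L2 L5←L2 L6←L4 L7←L4 L8←L2 L9←L2
Dom∩ at merges:
  L4: preds {L2,L6}: {L0,L2} ∩ {L0,L2,L4,L6} = {L0,L2}; idom=L2
  L8: preds {L4,L5}: {L0,L2,L4} ∩ {L0,L2,L5} = {L0,L2}; idom=L2
  L9: preds {L6,L7,L8}: {L0,L2,L4,L6} ∩ {L0,L2,L4,L7} ∩ {L0,L2,L8} = {L0,L2}; idom=L2

DF derivation:
  L4←L2: walk · to L2
  L4←L6: walk L6→L4 to L2
  L8←L4: walk L4 to L2
  L8←L5: walk L5 to L2
  L9←L6: walk L6→L4 to L2
  L9←L7: walk L7→L4 to L2
  L9←L8: walk L8 to L2
  L0 → ∅
  L1 → ∅
  L2 → ∅
  L3 → ∅
  L4 → {L4,L8,L9}
  L5 → {L8}
  L6 → {L4,L9}
  L7 → {L9}
  L8 → {L9}
  L9 → ∅

φ for n: defs {L0,L5}
  DF⁺ = {L8,L9}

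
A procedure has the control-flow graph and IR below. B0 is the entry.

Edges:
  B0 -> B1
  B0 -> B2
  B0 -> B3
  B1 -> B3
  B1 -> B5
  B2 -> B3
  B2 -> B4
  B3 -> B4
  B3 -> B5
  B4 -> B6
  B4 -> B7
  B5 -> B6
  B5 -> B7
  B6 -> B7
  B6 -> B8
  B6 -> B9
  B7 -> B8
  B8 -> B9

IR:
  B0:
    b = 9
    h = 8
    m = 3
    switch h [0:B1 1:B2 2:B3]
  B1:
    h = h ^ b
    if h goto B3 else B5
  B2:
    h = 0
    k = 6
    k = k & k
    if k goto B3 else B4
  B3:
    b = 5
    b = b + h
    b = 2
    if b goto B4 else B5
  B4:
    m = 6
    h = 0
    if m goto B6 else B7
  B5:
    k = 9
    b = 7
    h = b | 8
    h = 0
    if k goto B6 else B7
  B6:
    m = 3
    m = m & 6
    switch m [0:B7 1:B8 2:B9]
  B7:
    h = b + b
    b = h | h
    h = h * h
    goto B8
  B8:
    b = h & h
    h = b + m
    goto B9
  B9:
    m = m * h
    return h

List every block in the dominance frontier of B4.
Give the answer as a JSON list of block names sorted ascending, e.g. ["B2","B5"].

Answer: ["B6", "B7"]

Working:
idom tree: B1←B0 B2←B0 B3←B0 B4←B0 B5←B0 B6←B0 B7←B0 B8←B0 B9←B0
Dom at joins:
  B3: preds {B0,B1,B2}: {B0} ∩ {B0,B1} ∩ {B0,B2} = {B0}; idom=B0
  B4: preds {B2,B3}: {B0,B2} ∩ {B0,B3} = {B0}; idom=B0
  B5: preds {B1,B3}: {B0,B1} ∩ {B0,B3} = {B0}; idom=B0
  B6: preds {B4,B5}: {B0,B4} ∩ {B0,B5} = {B0}; idom=B0
  B7: preds {B4,B5,B6}: {B0,B4} ∩ {B0,B5} ∩ {B0,B6} = {B0}; idom=B0
  B8: preds {B6,B7}: {B0,B6} ∩ {B0,B7} = {B0}; idom=B0
  B9: preds {B6,B8}: {B0,B6} ∩ {B0,B8} = {B0}; idom=B0

Frontier:
  join B3 pred B0: · stop@B0
  join B3 pred B1: B1 stop@B0
  join B3 pred B2: B2 stop@B0
  join B4 pred B2: B2 stop@B0
  join B4 pred B3: B3 stop@B0
  join B5 pred B1: B1 stop@B0
  join B5 pred B3: B3 stop@B0
  join B6 pred B4: B4 stop@B0
  join B6 pred B5: B5 stop@B0
  join B7 pred B4: B4 stop@B0
  join B7 pred B5: B5 stop@B0
  join B7 pred B6: B6 stop@B0
  join B8 pred B6: B6 stop@B0
  join B8 pred B7: B7 stop@B0
  join B9 pred B6: B6 stop@B0
  join B9 pred B8: B8 stop@B0
  B0 → ∅
  B1 → {B3,B5}
  B2 → {B3,B4}
  B3 → {B4,B5}
  B4 → {B6,B7}
  B5 → {B6,B7}
  B6 → {B7,B8,B9}
  B7 → {B8}
  B8 → {B9}
  B9 → ∅

DF(B4) = ["B6", "B7"]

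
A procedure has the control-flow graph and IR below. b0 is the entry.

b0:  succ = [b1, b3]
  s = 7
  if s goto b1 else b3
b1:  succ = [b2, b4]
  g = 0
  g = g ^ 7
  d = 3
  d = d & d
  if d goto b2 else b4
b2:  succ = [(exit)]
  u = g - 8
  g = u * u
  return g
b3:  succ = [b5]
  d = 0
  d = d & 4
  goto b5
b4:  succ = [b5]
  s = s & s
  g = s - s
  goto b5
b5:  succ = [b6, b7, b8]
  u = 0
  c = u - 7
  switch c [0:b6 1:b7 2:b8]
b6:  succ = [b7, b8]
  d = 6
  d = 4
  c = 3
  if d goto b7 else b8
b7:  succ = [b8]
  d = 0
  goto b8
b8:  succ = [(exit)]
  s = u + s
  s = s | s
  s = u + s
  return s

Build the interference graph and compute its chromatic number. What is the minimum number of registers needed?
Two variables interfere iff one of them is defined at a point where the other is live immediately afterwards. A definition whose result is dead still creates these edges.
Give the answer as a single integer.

Block summaries:
  b0: {s} / ∅
  b1: {d,g} / ∅
  b2: {g,u} / {g}
  b3: {d} / ∅
  b4: {g,s} / {s}
  b5: {c,u} / ∅
  b6: {c,d} / ∅
  b7: {d} / ∅
  b8: {s} / {s,u}

Liveness:
  live b0: ∅→{s}
  live b1: {s}→{g,s}
  live b2: {g}→∅
  live b3: {s}→{s}
  live b4: {s}→{s}
  live b5: {s}→{s,u}
  live b6: {s,u}→{s,u}
  live b7: {s,u}→{s,u}
  live b8: {s,u}→∅

Conflict graph:
  c — {d,s,u}
  d — {c,g,s,u}
  g — {d,s}
  s — {c,d,g,u}
  u — {c,d,s}

Chromatic number:
  {c,d,s,u} pairwise interfere (4-clique) ⇒ χ ≥ 4
  assign c→c2 d→c0 g→c2 s→c1 u→c3 — no edge inside a register ⇒ χ ≤ 4
  χ = 4

Answer: 4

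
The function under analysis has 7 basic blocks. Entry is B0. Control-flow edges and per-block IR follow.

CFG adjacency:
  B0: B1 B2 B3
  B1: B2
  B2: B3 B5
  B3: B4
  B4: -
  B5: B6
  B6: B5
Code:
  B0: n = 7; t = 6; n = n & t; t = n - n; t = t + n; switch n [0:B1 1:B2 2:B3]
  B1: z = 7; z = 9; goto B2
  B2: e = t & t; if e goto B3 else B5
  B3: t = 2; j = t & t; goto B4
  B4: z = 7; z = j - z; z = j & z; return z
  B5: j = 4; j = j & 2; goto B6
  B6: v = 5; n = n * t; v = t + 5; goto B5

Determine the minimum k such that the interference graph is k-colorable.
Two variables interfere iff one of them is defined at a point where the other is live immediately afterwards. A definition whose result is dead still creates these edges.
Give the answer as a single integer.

Answer: 4

Analysis:
def/use:
  B0: def={n,t} ue=∅
  B1: def={z} ue=∅
  B2: def={e} ue={t}
  B3: def={j,t} ue=∅
  B4: def={z} ue={j}
  B5: def={j} ue=∅
  B6: def={n,v} ue={n,t}

Live sets:
  B0: in=∅ out={n,t}
  B1: in={n,t} out={n,t}
  B2: in={n,t} out={n,t}
  B3: in=∅ out={j}
  B4: in={j} out=∅
  B5: in={n,t} out={n,t}
  B6: in={n,t} out={n,t}

Interfere edges:
  e — {n,t}
  j — {n,t,z}
  n — {e,j,t,v,z}
  t — {e,j,n,v,z}
  v — {n,t}
  z — {j,n,t}

Colouring:
  clique {j,n,t,z} ⇒ need ≥ 4
  assign e→R2 j→R2 n→R0 t→R1 v→R2 z→R3 — no edge inside a register ⇒ χ ≤ 4
  χ = 4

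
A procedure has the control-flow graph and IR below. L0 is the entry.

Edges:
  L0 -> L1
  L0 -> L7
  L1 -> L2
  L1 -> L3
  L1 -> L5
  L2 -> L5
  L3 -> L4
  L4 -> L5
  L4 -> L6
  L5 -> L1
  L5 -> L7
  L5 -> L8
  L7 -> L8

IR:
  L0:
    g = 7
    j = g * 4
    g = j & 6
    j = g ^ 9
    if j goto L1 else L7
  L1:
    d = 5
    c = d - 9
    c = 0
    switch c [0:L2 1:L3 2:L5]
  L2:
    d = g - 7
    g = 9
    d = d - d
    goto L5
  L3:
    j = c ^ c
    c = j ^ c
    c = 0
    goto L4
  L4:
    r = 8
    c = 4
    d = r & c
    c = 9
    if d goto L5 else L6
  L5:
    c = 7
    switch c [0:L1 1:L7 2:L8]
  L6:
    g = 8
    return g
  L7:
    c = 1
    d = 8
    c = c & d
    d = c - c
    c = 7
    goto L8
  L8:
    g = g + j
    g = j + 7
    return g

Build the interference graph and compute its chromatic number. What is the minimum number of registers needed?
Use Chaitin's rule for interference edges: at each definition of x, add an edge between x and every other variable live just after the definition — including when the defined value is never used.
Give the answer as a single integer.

Answer: 4

Derivation:
def/use:
  L0 def {g,j} use ∅
  L1 def {c,d} use ∅
  L2 def {d,g} use {g}
  L3 def {c,j} use {c}
  L4 def {c,d,r} use ∅
  L5 def {c} use ∅
  L6 def {g} use ∅
  L7 def {c,d} use ∅
  L8 def {g} use {g,j}

Backward fixpoint:
  live L0: ∅→{g,j}
  live L1: {g,j}→{c,g,j}
  live L2: {g,j}→{g,j}
  live L3: {c,g}→{g,j}
  live L4: {g,j}→{g,j}
  live L5: {g,j}→{g,j}
  live L6: ∅→∅
  live L7: {g,j}→{g,j}
  live L8: {g,j}→∅

Conflict graph:
  c↔{d,g,j,r}
  d↔{c,g,j}
  g↔{c,d,j,r}
  j↔{c,d,g,r}
  r↔{c,g,j}

Colouring:
  lower bound: {c,d,g,j} mutually conflict ⇒ χ ≥ 4
  assign c→r0 d→r3 g→r1 j→r2 r→r3 — no edge inside a register ⇒ χ ≤ 4
  χ = 4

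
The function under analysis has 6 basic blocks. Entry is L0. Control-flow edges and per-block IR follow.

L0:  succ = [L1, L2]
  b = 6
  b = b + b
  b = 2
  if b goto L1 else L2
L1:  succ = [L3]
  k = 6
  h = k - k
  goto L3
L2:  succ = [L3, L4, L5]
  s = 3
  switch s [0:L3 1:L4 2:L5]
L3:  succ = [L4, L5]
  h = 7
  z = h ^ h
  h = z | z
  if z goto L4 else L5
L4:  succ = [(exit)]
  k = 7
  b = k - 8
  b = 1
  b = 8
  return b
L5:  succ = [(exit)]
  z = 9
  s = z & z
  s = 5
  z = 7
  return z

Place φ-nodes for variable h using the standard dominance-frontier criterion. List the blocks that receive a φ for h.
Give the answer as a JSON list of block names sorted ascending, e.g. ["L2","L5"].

idom tree: L1←L0 L2←L0 L3←L0 L4←L0 L5←L0
Dom at joins:
  L3: preds {L1,L2}: {L0,L1} ∩ {L0,L2} = {L0}; idom=L0
  L4: preds {L2,L3}: {L0,L2} ∩ {L0,L3} = {L0}; idom=L0
  L5: preds {L2,L3}: {L0,L2} ∩ {L0,L3} = {L0}; idom=L0

DF derivation:
  L3←L1: walk L1 to L0
  L3←L2: walk L2 to L0
  L4←L2: walk L2 to L0
  L4←L3: walk L3 to L0
  L5←L2: walk L2 to L0
  L5←L3: walk L3 to L0
  L0: DF=∅
  L1: DF={L3}
  L2: DF={L3,L4,L5}
  L3: DF={L4,L5}
  L4: DF=∅
  L5: DF=∅

φ for h: defs {L1,L3}
  DF⁺ = {L3,L4,L5}

Answer: ["L3", "L4", "L5"]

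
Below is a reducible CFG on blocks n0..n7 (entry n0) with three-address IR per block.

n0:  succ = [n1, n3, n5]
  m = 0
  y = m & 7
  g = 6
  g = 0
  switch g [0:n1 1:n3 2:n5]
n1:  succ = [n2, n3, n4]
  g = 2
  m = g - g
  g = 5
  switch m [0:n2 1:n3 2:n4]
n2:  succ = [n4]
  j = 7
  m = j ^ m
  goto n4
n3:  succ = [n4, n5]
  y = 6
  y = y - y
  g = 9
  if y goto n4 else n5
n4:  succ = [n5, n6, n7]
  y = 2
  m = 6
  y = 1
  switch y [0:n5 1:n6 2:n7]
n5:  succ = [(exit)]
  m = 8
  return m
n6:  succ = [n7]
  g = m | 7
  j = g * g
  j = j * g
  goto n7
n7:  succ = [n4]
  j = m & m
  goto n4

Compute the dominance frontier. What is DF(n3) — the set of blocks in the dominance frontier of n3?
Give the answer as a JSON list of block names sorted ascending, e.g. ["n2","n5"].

idom tree: n1←n0 n2←n1 n3←n0 n4←n0 n5←n0 n6←n4 n7←n4
Join-block Dom:
  n3: preds {n0,n1}: {n0} ∩ {n0,n1} = {n0}; idom=n0
  n4: preds {n1,n2,n3,n7}: {n0,n1} ∩ {n0,n1,n2} ∩ {n0,n3} ∩ {n0,n4,n7} = {n0}; idom=n0
  n5: preds {n0,n3,n4}: {n0} ∩ {n0,n3} ∩ {n0,n4} = {n0}; idom=n0
  n7: preds {n4,n6}: {n0,n4} ∩ {n0,n4,n6} = {n0,n4}; idom=n4

DF walk-up:
  n3←n0: walk · to n0
  n3←n1: walk n1 to n0
  n4←n1: walk n1 to n0
  n4←n2: walk n2→n1 to n0
  n4←n3: walk n3 to n0
  n4←n7: walk n7→n4 to n0
  n5←n0: walk · to n0
  n5←n3: walk n3 to n0
  n5←n4: walk n4 to n0
  n7←n4: walk · to n4
  n7←n6: walk n6 to n4
  DF(n0)=∅
  DF(n1)={n3,n4}
  DF(n2)={n4}
  DF(n3)={n4,n5}
  DF(n4)={n4,n5}
  DF(n5)=∅
  DF(n6)={n7}
  DF(n7)={n4}

DF(n3) = ["n4", "n5"]

Answer: ["n4", "n5"]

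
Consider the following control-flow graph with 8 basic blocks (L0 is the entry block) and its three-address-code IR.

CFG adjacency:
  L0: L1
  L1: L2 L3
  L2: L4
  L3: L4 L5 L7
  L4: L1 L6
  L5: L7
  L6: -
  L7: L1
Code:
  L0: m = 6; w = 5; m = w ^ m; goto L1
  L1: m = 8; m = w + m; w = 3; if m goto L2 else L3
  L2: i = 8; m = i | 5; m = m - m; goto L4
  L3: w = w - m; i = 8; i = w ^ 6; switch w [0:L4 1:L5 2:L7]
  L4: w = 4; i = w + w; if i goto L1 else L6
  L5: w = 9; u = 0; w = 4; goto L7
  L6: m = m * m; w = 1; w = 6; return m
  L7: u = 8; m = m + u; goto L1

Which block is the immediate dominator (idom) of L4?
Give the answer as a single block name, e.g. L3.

idom tree: L1←L0 L2←L1 L3←L1 L4←L1 L5←L3 L6←L4 L7←L3
Dom∩ at merges:
  L1: preds {L0,L4,L7}: {L0} ∩ {L0,L1,L4} ∩ {L0,L1,L3,L7} = {L0}; idom=L0
  L4: preds {L2,L3}: {L0,L1,L2} ∩ {L0,L1,L3} = {L0,L1}; idom=L1
  L7: preds {L3,L5}: {L0,L1,L3} ∩ {L0,L1,L3,L5} = {L0,L1,L3}; idom=L3

idom(L4) = L1

Answer: L1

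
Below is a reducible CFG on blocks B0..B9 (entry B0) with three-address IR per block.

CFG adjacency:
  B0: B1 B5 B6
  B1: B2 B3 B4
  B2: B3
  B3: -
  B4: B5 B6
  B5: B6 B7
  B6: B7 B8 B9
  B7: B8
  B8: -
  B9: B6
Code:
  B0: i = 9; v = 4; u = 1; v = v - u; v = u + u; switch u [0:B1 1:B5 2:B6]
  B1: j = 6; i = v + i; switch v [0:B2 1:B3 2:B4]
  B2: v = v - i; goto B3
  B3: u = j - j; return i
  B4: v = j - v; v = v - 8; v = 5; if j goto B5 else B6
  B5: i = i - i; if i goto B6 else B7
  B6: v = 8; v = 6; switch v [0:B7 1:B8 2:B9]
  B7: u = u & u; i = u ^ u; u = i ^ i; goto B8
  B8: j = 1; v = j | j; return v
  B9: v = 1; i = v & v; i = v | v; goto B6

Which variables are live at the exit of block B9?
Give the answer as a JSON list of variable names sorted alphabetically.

def/use:
  B0: def={i,u,v} ue=∅
  B1: def={i,j} ue={i,v}
  B2: def={v} ue={i,v}
  B3: def={u} ue={i,j}
  B4: def={v} ue={j,v}
  B5: def={i} ue={i}
  B6: def={v} ue=∅
  B7: def={i,u} ue={u}
  B8: def={j,v} ue=∅
  B9: def={i,v} ue=∅

Backward fixpoint:
  live B0: ∅→{i,u,v}
  live B1: {i,u,v}→{i,j,u,v}
  live B2: {i,j,v}→{i,j}
  live B3: {i,j}→∅
  live B4: {i,j,u,v}→{i,u}
  live B5: {i,u}→{u}
  live B6: {u}→{u}
  live B7: {u}→∅
  live B8: ∅→∅
  live B9: {u}→{u}

live-out(B9) = ["u"]

Answer: ["u"]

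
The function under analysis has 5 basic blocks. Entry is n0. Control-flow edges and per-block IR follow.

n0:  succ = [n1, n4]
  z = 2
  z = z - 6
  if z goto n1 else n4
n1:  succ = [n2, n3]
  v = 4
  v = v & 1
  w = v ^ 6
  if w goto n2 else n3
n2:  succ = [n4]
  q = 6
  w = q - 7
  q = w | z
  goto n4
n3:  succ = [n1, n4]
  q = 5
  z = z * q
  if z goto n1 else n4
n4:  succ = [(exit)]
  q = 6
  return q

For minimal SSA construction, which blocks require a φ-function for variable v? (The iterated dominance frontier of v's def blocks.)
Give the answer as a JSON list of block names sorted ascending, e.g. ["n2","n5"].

idom tree: n1←n0 n2←n1 n3←n1 n4←n0
Dom at joins:
  n1: preds {n0,n3}: {n0} ∩ {n0,n1,n3} = {n0}; idom=n0
  n4: preds {n0,n2,n3}: {n0} ∩ {n0,n1,n2} ∩ {n0,n1,n3} = {n0}; idom=n0

Frontier:
  join n1 pred n0: · stop@n0
  join n1 pred n3: n3→n1 stop@n0
  join n4 pred n0: · stop@n0
  join n4 pred n2: n2→n1 stop@n0
  join n4 pred n3: n3→n1 stop@n0
  n0 → ∅
  n1 → {n1,n4}
  n2 → {n4}
  n3 → {n1,n4}
  n4 → ∅

φ for v: defs {n1}
  DF⁺ = {n1,n4}

Answer: ["n1", "n4"]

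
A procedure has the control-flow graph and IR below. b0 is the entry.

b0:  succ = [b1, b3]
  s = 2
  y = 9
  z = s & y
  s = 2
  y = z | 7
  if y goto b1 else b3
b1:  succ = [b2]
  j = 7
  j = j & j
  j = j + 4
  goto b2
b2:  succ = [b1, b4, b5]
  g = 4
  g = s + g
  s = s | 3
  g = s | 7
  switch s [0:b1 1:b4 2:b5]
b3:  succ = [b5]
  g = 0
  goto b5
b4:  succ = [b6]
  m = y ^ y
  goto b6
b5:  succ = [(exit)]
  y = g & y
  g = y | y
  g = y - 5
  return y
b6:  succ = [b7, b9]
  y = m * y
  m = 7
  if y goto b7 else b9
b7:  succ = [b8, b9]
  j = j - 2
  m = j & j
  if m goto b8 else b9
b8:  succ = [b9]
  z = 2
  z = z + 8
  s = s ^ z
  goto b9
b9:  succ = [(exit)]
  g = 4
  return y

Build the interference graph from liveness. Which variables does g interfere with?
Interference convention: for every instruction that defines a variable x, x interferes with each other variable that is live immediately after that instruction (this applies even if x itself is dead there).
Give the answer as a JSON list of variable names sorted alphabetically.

Answer: ["j", "s", "y"]

Derivation:
Block summaries:
  b0: def={s,y,z} ue=∅
  b1: def={j} ue=∅
  b2: def={g,s} ue={s}
  b3: def={g} ue=∅
  b4: def={m} ue={y}
  b5: def={g,y} ue={g,y}
  b6: def={m,y} ue={m,y}
  b7: def={j,m} ue={j}
  b8: def={s,z} ue={s}
  b9: def={g} ue={y}

Liveness:
  live b0: ∅→{s,y}
  live b1: {s,y}→{j,s,y}
  live b2: {j,s,y}→{g,j,s,y}
  live b3: {y}→{g,y}
  live b4: {j,s,y}→{j,m,s,y}
  live b5: {g,y}→∅
  live b6: {j,m,s,y}→{j,s,y}
  live b7: {j,s,y}→{s,y}
  live b8: {s,y}→{y}
  live b9: {y}→∅

Interference:
  g — {j,s,y}
  j — {g,m,s,y}
  m — {j,s,y}
  s — {g,j,m,y,z}
  y — {g,j,m,s,z}
  z — {s,y}

N(g) = ["j", "s", "y"]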